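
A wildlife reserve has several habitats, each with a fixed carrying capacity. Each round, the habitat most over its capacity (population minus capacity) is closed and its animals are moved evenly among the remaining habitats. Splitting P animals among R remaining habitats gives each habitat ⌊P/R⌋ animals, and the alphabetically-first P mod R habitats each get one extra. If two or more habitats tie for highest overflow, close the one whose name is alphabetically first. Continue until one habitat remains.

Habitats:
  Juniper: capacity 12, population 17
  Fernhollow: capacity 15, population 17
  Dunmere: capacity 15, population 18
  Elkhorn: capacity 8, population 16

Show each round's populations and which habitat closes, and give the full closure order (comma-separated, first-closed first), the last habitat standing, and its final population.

Round 1: Dunmere=18 Elkhorn=16 Fernhollow=17 Juniper=17 → close Elkhorn (overflow 8)
  16÷3 = 5 each, +1 to first 1
Round 2: Dunmere=24 Fernhollow=22 Juniper=22 → close Juniper (overflow 10)
  22÷2 = 11 each, +1 to first 0
Round 3: Dunmere=35 Fernhollow=33 → close Dunmere (overflow 20)
  35÷1 = 35 each, +1 to first 0

Closure order: Elkhorn, Juniper, Dunmere
Last habitat: Fernhollow with 68 animals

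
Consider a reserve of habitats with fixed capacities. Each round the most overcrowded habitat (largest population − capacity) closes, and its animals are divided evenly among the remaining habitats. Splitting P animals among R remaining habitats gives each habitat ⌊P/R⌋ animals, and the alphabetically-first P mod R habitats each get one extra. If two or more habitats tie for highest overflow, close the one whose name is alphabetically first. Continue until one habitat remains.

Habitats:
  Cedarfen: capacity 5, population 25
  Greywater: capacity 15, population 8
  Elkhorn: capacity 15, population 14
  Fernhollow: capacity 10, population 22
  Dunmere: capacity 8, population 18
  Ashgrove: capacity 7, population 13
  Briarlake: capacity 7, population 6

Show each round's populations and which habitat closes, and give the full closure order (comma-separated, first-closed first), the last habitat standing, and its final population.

Round 1: Ashgrove=13 Briarlake=6 Cedarfen=25 Dunmere=18 Elkhorn=14 Fernhollow=22 Greywater=8 → close Cedarfen (overflow 20)
  25÷6 = 4 each, +1 to first 1
Round 2: Ashgrove=18 Briarlake=10 Dunmere=22 Elkhorn=18 Fernhollow=26 Greywater=12 → close Fernhollow (overflow 16)
  26÷5 = 5 each, +1 to first 1
Round 3: Ashgrove=24 Briarlake=15 Dunmere=27 Elkhorn=23 Greywater=17 → close Dunmere (overflow 19)
  27÷4 = 6 each, +1 to first 3
Round 4: Ashgrove=31 Briarlake=22 Elkhorn=30 Greywater=23 → close Ashgrove (overflow 24)
  31÷3 = 10 each, +1 to first 1
Round 5: Briarlake=33 Elkhorn=40 Greywater=33 → close Briarlake (overflow 26)
  33÷2 = 16 each, +1 to first 1
Round 6: Elkhorn=57 Greywater=49 → close Elkhorn (overflow 42)
  57÷1 = 57 each, +1 to first 0

Closure order: Cedarfen, Fernhollow, Dunmere, Ashgrove, Briarlake, Elkhorn
Last habitat: Greywater with 106 animals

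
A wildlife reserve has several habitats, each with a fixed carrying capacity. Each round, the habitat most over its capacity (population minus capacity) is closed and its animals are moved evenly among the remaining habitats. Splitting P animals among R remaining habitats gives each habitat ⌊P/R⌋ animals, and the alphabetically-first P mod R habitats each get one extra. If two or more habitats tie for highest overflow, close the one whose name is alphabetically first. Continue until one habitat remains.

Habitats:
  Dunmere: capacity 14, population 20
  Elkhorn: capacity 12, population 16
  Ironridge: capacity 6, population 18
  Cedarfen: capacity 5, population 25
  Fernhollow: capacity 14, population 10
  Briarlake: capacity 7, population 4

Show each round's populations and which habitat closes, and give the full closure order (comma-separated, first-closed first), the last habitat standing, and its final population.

Closure order: Cedarfen, Ironridge, Dunmere, Elkhorn, Briarlake
Last habitat: Fernhollow with 93 animals

Round 1: Briarlake=4 Cedarfen=25 Dunmere=20 Elkhorn=16 Fernhollow=10 Ironridge=18 → close Cedarfen (overflow 20)
  25÷5 = 5 each, +1 to first 0
Round 2: Briarlake=9 Dunmere=25 Elkhorn=21 Fernhollow=15 Ironridge=23 → close Ironridge (overflow 17)
  23÷4 = 5 each, +1 to first 3
Round 3: Briarlake=15 Dunmere=31 Elkhorn=27 Fernhollow=20 → close Dunmere (overflow 17)
  31÷3 = 10 each, +1 to first 1
Round 4: Briarlake=26 Elkhorn=37 Fernhollow=30 → close Elkhorn (overflow 25)
  37÷2 = 18 each, +1 to first 1
Round 5: Briarlake=45 Fernhollow=48 → close Briarlake (overflow 38)
  45÷1 = 45 each, +1 to first 0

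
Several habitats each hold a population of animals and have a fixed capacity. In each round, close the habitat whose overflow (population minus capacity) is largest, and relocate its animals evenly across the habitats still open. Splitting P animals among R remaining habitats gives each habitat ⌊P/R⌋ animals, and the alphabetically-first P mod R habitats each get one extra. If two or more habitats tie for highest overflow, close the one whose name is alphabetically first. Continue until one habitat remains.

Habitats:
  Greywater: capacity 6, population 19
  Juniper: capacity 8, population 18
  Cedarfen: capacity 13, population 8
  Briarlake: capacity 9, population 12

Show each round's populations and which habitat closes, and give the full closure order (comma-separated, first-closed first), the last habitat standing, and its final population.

Round 1: Briarlake=12 Cedarfen=8 Greywater=19 Juniper=18 → close Greywater (overflow 13)
  19÷3 = 6 each, +1 to first 1
Round 2: Briarlake=19 Cedarfen=14 Juniper=24 → close Juniper (overflow 16)
  24÷2 = 12 each, +1 to first 0
Round 3: Briarlake=31 Cedarfen=26 → close Briarlake (overflow 22)
  31÷1 = 31 each, +1 to first 0

Closure order: Greywater, Juniper, Briarlake
Last habitat: Cedarfen with 57 animals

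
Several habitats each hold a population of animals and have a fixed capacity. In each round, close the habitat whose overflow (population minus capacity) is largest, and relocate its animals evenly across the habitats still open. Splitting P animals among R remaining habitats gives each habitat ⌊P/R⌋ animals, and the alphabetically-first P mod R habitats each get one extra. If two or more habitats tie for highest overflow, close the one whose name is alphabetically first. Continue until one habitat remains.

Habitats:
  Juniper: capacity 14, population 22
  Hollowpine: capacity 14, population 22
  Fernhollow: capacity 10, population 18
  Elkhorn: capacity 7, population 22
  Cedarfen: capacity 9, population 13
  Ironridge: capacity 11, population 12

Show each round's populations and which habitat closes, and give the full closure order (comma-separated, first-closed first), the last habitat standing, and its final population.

Round 1: Cedarfen=13 Elkhorn=22 Fernhollow=18 Hollowpine=22 Ironridge=12 Juniper=22 → close Elkhorn (overflow 15)
  22÷5 = 4 each, +1 to first 2
Round 2: Cedarfen=18 Fernhollow=23 Hollowpine=26 Ironridge=16 Juniper=26 → close Fernhollow (overflow 13)
  23÷4 = 5 each, +1 to first 3
Round 3: Cedarfen=24 Hollowpine=32 Ironridge=22 Juniper=31 → close Hollowpine (overflow 18)
  32÷3 = 10 each, +1 to first 2
Round 4: Cedarfen=35 Ironridge=33 Juniper=41 → close Juniper (overflow 27)
  41÷2 = 20 each, +1 to first 1
Round 5: Cedarfen=56 Ironridge=53 → close Cedarfen (overflow 47)
  56÷1 = 56 each, +1 to first 0

Closure order: Elkhorn, Fernhollow, Hollowpine, Juniper, Cedarfen
Last habitat: Ironridge with 109 animals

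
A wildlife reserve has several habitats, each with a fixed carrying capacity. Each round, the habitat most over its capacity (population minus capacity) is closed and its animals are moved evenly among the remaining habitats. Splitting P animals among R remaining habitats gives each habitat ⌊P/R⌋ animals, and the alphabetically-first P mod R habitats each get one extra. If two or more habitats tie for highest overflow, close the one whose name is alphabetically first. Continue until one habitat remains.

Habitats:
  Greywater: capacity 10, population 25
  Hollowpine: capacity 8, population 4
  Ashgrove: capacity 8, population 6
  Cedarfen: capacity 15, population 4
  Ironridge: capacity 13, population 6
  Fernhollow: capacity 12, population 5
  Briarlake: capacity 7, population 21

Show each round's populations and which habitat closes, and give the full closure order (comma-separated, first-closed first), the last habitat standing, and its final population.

Round 1: Ashgrove=6 Briarlake=21 Cedarfen=4 Fernhollow=5 Greywater=25 Hollowpine=4 Ironridge=6 → close Greywater (overflow 15)
  25÷6 = 4 each, +1 to first 1
Round 2: Ashgrove=11 Briarlake=25 Cedarfen=8 Fernhollow=9 Hollowpine=8 Ironridge=10 → close Briarlake (overflow 18)
  25÷5 = 5 each, +1 to first 0
Round 3: Ashgrove=16 Cedarfen=13 Fernhollow=14 Hollowpine=13 Ironridge=15 → close Ashgrove (overflow 8)
  16÷4 = 4 each, +1 to first 0
Round 4: Cedarfen=17 Fernhollow=18 Hollowpine=17 Ironridge=19 → close Hollowpine (overflow 9)
  17÷3 = 5 each, +1 to first 2
Round 5: Cedarfen=23 Fernhollow=24 Ironridge=24 → close Fernhollow (overflow 12)
  24÷2 = 12 each, +1 to first 0
Round 6: Cedarfen=35 Ironridge=36 → close Ironridge (overflow 23)
  36÷1 = 36 each, +1 to first 0

Closure order: Greywater, Briarlake, Ashgrove, Hollowpine, Fernhollow, Ironridge
Last habitat: Cedarfen with 71 animals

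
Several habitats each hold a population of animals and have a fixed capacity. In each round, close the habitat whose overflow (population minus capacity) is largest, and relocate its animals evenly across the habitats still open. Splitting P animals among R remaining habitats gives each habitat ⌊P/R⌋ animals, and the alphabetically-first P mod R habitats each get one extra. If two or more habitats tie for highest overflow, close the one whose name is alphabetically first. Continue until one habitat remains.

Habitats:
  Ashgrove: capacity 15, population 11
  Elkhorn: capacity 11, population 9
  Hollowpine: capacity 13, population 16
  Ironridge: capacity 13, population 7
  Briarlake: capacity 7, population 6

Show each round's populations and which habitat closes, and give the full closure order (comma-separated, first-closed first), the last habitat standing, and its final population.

Closure order: Hollowpine, Briarlake, Elkhorn, Ashgrove
Last habitat: Ironridge with 49 animals

Round 1: Ashgrove=11 Briarlake=6 Elkhorn=9 Hollowpine=16 Ironridge=7 → close Hollowpine (overflow 3)
  16÷4 = 4 each, +1 to first 0
Round 2: Ashgrove=15 Briarlake=10 Elkhorn=13 Ironridge=11 → close Briarlake (overflow 3)
  10÷3 = 3 each, +1 to first 1
Round 3: Ashgrove=19 Elkhorn=16 Ironridge=14 → close Elkhorn (overflow 5)
  16÷2 = 8 each, +1 to first 0
Round 4: Ashgrove=27 Ironridge=22 → close Ashgrove (overflow 12)
  27÷1 = 27 each, +1 to first 0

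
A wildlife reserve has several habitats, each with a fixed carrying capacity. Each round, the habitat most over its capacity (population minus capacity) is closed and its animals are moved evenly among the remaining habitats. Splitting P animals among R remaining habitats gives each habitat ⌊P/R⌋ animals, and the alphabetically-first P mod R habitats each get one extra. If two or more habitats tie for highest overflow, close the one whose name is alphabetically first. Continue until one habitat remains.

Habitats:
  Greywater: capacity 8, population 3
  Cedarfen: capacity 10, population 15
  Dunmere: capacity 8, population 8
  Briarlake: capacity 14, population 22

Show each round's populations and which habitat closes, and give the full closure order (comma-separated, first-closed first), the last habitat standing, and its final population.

Round 1: Briarlake=22 Cedarfen=15 Dunmere=8 Greywater=3 → close Briarlake (overflow 8)
  22÷3 = 7 each, +1 to first 1
Round 2: Cedarfen=23 Dunmere=15 Greywater=10 → close Cedarfen (overflow 13)
  23÷2 = 11 each, +1 to first 1
Round 3: Dunmere=27 Greywater=21 → close Dunmere (overflow 19)
  27÷1 = 27 each, +1 to first 0

Closure order: Briarlake, Cedarfen, Dunmere
Last habitat: Greywater with 48 animals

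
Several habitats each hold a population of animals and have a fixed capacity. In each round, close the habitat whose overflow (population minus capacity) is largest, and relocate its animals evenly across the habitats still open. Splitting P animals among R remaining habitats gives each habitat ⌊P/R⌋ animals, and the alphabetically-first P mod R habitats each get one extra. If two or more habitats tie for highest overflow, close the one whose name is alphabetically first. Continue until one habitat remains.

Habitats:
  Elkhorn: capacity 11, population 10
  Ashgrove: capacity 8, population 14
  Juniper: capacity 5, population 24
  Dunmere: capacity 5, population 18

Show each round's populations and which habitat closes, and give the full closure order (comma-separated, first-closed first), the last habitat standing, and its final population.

Round 1: Ashgrove=14 Dunmere=18 Elkhorn=10 Juniper=24 → close Juniper (overflow 19)
  24÷3 = 8 each, +1 to first 0
Round 2: Ashgrove=22 Dunmere=26 Elkhorn=18 → close Dunmere (overflow 21)
  26÷2 = 13 each, +1 to first 0
Round 3: Ashgrove=35 Elkhorn=31 → close Ashgrove (overflow 27)
  35÷1 = 35 each, +1 to first 0

Closure order: Juniper, Dunmere, Ashgrove
Last habitat: Elkhorn with 66 animals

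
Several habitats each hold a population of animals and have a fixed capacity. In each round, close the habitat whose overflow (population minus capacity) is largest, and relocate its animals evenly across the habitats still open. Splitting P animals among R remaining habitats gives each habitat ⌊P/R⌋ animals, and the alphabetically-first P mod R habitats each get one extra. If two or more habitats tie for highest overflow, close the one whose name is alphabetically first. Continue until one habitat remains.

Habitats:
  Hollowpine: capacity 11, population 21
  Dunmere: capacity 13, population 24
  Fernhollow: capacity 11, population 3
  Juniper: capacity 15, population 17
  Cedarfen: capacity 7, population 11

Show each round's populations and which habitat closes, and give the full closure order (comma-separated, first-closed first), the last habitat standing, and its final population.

Closure order: Dunmere, Hollowpine, Cedarfen, Juniper
Last habitat: Fernhollow with 76 animals

Round 1: Cedarfen=11 Dunmere=24 Fernhollow=3 Hollowpine=21 Juniper=17 → close Dunmere (overflow 11)
  24÷4 = 6 each, +1 to first 0
Round 2: Cedarfen=17 Fernhollow=9 Hollowpine=27 Juniper=23 → close Hollowpine (overflow 16)
  27÷3 = 9 each, +1 to first 0
Round 3: Cedarfen=26 Fernhollow=18 Juniper=32 → close Cedarfen (overflow 19)
  26÷2 = 13 each, +1 to first 0
Round 4: Fernhollow=31 Juniper=45 → close Juniper (overflow 30)
  45÷1 = 45 each, +1 to first 0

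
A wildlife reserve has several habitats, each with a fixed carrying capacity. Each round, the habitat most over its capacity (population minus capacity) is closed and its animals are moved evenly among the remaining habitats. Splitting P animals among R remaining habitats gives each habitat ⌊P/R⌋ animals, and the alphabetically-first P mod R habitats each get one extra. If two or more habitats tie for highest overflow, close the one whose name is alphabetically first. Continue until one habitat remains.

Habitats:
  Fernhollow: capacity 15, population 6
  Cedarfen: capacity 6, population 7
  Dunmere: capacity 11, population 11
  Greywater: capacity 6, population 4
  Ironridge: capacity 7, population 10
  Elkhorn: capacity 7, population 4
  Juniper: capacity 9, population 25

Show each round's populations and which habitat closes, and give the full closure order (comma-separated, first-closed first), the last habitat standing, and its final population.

Round 1: Cedarfen=7 Dunmere=11 Elkhorn=4 Fernhollow=6 Greywater=4 Ironridge=10 Juniper=25 → close Juniper (overflow 16)
  25÷6 = 4 each, +1 to first 1
Round 2: Cedarfen=12 Dunmere=15 Elkhorn=8 Fernhollow=10 Greywater=8 Ironridge=14 → close Ironridge (overflow 7)
  14÷5 = 2 each, +1 to first 4
Round 3: Cedarfen=15 Dunmere=18 Elkhorn=11 Fernhollow=13 Greywater=10 → close Cedarfen (overflow 9)
  15÷4 = 3 each, +1 to first 3
Round 4: Dunmere=22 Elkhorn=15 Fernhollow=17 Greywater=13 → close Dunmere (overflow 11)
  22÷3 = 7 each, +1 to first 1
Round 5: Elkhorn=23 Fernhollow=24 Greywater=20 → close Elkhorn (overflow 16)
  23÷2 = 11 each, +1 to first 1
Round 6: Fernhollow=36 Greywater=31 → close Greywater (overflow 25)
  31÷1 = 31 each, +1 to first 0

Closure order: Juniper, Ironridge, Cedarfen, Dunmere, Elkhorn, Greywater
Last habitat: Fernhollow with 67 animals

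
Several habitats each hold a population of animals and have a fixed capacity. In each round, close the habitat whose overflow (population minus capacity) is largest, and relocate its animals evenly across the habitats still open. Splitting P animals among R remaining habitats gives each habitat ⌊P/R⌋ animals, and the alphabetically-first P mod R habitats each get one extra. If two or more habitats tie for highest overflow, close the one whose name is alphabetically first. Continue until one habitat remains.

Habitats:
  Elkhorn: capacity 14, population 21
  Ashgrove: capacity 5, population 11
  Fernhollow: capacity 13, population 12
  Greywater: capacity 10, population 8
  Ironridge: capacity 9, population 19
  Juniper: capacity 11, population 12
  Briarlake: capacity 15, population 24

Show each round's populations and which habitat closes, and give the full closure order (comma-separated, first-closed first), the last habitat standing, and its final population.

Closure order: Ironridge, Briarlake, Ashgrove, Elkhorn, Juniper, Fernhollow
Last habitat: Greywater with 107 animals

Round 1: Ashgrove=11 Briarlake=24 Elkhorn=21 Fernhollow=12 Greywater=8 Ironridge=19 Juniper=12 → close Ironridge (overflow 10)
  19÷6 = 3 each, +1 to first 1
Round 2: Ashgrove=15 Briarlake=27 Elkhorn=24 Fernhollow=15 Greywater=11 Juniper=15 → close Briarlake (overflow 12)
  27÷5 = 5 each, +1 to first 2
Round 3: Ashgrove=21 Elkhorn=30 Fernhollow=20 Greywater=16 Juniper=20 → close Ashgrove (overflow 16)
  21÷4 = 5 each, +1 to first 1
Round 4: Elkhorn=36 Fernhollow=25 Greywater=21 Juniper=25 → close Elkhorn (overflow 22)
  36÷3 = 12 each, +1 to first 0
Round 5: Fernhollow=37 Greywater=33 Juniper=37 → close Juniper (overflow 26)
  37÷2 = 18 each, +1 to first 1
Round 6: Fernhollow=56 Greywater=51 → close Fernhollow (overflow 43)
  56÷1 = 56 each, +1 to first 0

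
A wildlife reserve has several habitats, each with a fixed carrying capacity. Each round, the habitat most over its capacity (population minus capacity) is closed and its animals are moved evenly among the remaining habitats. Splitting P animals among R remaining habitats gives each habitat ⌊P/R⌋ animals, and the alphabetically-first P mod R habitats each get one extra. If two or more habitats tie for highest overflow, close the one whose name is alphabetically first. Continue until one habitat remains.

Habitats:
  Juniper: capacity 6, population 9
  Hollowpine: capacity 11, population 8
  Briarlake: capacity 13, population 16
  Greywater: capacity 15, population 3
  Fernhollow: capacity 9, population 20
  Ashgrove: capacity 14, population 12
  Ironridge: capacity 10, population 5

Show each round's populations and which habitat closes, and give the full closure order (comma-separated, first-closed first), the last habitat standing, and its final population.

Round 1: Ashgrove=12 Briarlake=16 Fernhollow=20 Greywater=3 Hollowpine=8 Ironridge=5 Juniper=9 → close Fernhollow (overflow 11)
  20÷6 = 3 each, +1 to first 2
Round 2: Ashgrove=16 Briarlake=20 Greywater=6 Hollowpine=11 Ironridge=8 Juniper=12 → close Briarlake (overflow 7)
  20÷5 = 4 each, +1 to first 0
Round 3: Ashgrove=20 Greywater=10 Hollowpine=15 Ironridge=12 Juniper=16 → close Juniper (overflow 10)
  16÷4 = 4 each, +1 to first 0
Round 4: Ashgrove=24 Greywater=14 Hollowpine=19 Ironridge=16 → close Ashgrove (overflow 10)
  24÷3 = 8 each, +1 to first 0
Round 5: Greywater=22 Hollowpine=27 Ironridge=24 → close Hollowpine (overflow 16)
  27÷2 = 13 each, +1 to first 1
Round 6: Greywater=36 Ironridge=37 → close Ironridge (overflow 27)
  37÷1 = 37 each, +1 to first 0

Closure order: Fernhollow, Briarlake, Juniper, Ashgrove, Hollowpine, Ironridge
Last habitat: Greywater with 73 animals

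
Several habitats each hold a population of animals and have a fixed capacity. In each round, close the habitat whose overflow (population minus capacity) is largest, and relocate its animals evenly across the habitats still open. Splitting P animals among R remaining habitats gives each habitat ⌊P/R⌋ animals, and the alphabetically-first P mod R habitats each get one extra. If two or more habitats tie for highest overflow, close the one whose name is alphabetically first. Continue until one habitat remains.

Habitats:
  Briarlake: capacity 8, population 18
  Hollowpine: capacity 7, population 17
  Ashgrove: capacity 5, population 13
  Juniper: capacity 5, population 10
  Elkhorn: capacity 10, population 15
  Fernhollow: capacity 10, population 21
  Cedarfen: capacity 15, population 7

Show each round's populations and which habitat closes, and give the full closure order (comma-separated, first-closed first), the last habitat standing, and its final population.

Closure order: Fernhollow, Briarlake, Ashgrove, Hollowpine, Elkhorn, Juniper
Last habitat: Cedarfen with 101 animals

Round 1: Ashgrove=13 Briarlake=18 Cedarfen=7 Elkhorn=15 Fernhollow=21 Hollowpine=17 Juniper=10 → close Fernhollow (overflow 11)
  21÷6 = 3 each, +1 to first 3
Round 2: Ashgrove=17 Briarlake=22 Cedarfen=11 Elkhorn=18 Hollowpine=20 Juniper=13 → close Briarlake (overflow 14)
  22÷5 = 4 each, +1 to first 2
Round 3: Ashgrove=22 Cedarfen=16 Elkhorn=22 Hollowpine=24 Juniper=17 → close Ashgrove (overflow 17)
  22÷4 = 5 each, +1 to first 2
Round 4: Cedarfen=22 Elkhorn=28 Hollowpine=29 Juniper=22 → close Hollowpine (overflow 22)
  29÷3 = 9 each, +1 to first 2
Round 5: Cedarfen=32 Elkhorn=38 Juniper=31 → close Elkhorn (overflow 28)
  38÷2 = 19 each, +1 to first 0
Round 6: Cedarfen=51 Juniper=50 → close Juniper (overflow 45)
  50÷1 = 50 each, +1 to first 0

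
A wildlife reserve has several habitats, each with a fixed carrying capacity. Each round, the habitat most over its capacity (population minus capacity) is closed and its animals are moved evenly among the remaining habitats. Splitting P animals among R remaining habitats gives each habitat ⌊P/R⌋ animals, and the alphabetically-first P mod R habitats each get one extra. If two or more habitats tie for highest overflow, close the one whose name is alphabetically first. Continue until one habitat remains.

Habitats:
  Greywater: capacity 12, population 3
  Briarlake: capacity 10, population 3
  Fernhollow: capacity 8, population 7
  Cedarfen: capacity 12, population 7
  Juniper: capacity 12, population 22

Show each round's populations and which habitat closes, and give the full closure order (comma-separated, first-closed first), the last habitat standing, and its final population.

Round 1: Briarlake=3 Cedarfen=7 Fernhollow=7 Greywater=3 Juniper=22 → close Juniper (overflow 10)
  22÷4 = 5 each, +1 to first 2
Round 2: Briarlake=9 Cedarfen=13 Fernhollow=12 Greywater=8 → close Fernhollow (overflow 4)
  12÷3 = 4 each, +1 to first 0
Round 3: Briarlake=13 Cedarfen=17 Greywater=12 → close Cedarfen (overflow 5)
  17÷2 = 8 each, +1 to first 1
Round 4: Briarlake=22 Greywater=20 → close Briarlake (overflow 12)
  22÷1 = 22 each, +1 to first 0

Closure order: Juniper, Fernhollow, Cedarfen, Briarlake
Last habitat: Greywater with 42 animals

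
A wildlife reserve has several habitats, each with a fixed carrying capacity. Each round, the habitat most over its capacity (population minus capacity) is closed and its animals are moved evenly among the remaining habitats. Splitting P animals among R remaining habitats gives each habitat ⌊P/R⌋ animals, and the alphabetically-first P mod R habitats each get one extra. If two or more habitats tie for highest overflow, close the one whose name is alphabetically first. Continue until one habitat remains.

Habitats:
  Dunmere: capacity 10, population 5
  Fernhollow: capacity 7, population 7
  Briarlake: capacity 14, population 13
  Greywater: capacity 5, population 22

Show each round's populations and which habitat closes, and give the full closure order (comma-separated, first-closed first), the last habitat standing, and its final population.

Closure order: Greywater, Briarlake, Fernhollow
Last habitat: Dunmere with 47 animals

Round 1: Briarlake=13 Dunmere=5 Fernhollow=7 Greywater=22 → close Greywater (overflow 17)
  22÷3 = 7 each, +1 to first 1
Round 2: Briarlake=21 Dunmere=12 Fernhollow=14 → close Briarlake (overflow 7)
  21÷2 = 10 each, +1 to first 1
Round 3: Dunmere=23 Fernhollow=24 → close Fernhollow (overflow 17)
  24÷1 = 24 each, +1 to first 0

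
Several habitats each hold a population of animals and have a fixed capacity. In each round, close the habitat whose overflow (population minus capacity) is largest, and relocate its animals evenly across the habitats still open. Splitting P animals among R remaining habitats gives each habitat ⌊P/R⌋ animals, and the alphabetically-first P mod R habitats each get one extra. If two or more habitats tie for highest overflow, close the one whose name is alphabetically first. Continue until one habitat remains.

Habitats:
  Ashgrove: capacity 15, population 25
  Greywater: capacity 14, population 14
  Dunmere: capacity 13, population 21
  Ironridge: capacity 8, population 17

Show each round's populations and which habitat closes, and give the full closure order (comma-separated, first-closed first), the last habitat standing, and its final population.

Round 1: Ashgrove=25 Dunmere=21 Greywater=14 Ironridge=17 → close Ashgrove (overflow 10)
  25÷3 = 8 each, +1 to first 1
Round 2: Dunmere=30 Greywater=22 Ironridge=25 → close Dunmere (overflow 17)
  30÷2 = 15 each, +1 to first 0
Round 3: Greywater=37 Ironridge=40 → close Ironridge (overflow 32)
  40÷1 = 40 each, +1 to first 0

Closure order: Ashgrove, Dunmere, Ironridge
Last habitat: Greywater with 77 animals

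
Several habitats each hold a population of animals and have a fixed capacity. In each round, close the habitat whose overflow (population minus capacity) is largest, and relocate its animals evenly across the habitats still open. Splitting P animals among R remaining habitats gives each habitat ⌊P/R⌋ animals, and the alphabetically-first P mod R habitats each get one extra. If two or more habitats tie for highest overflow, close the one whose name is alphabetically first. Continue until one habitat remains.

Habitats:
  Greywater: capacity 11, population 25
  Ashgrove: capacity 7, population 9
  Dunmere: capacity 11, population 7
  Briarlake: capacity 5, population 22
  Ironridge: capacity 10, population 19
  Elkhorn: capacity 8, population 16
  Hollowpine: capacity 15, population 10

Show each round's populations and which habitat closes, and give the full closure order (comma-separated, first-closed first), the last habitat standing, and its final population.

Round 1: Ashgrove=9 Briarlake=22 Dunmere=7 Elkhorn=16 Greywater=25 Hollowpine=10 Ironridge=19 → close Briarlake (overflow 17)
  22÷6 = 3 each, +1 to first 4
Round 2: Ashgrove=13 Dunmere=11 Elkhorn=20 Greywater=29 Hollowpine=13 Ironridge=22 → close Greywater (overflow 18)
  29÷5 = 5 each, +1 to first 4
Round 3: Ashgrove=19 Dunmere=17 Elkhorn=26 Hollowpine=19 Ironridge=27 → close Elkhorn (overflow 18)
  26÷4 = 6 each, +1 to first 2
Round 4: Ashgrove=26 Dunmere=24 Hollowpine=25 Ironridge=33 → close Ironridge (overflow 23)
  33÷3 = 11 each, +1 to first 0
Round 5: Ashgrove=37 Dunmere=35 Hollowpine=36 → close Ashgrove (overflow 30)
  37÷2 = 18 each, +1 to first 1
Round 6: Dunmere=54 Hollowpine=54 → close Dunmere (overflow 43)
  54÷1 = 54 each, +1 to first 0

Closure order: Briarlake, Greywater, Elkhorn, Ironridge, Ashgrove, Dunmere
Last habitat: Hollowpine with 108 animals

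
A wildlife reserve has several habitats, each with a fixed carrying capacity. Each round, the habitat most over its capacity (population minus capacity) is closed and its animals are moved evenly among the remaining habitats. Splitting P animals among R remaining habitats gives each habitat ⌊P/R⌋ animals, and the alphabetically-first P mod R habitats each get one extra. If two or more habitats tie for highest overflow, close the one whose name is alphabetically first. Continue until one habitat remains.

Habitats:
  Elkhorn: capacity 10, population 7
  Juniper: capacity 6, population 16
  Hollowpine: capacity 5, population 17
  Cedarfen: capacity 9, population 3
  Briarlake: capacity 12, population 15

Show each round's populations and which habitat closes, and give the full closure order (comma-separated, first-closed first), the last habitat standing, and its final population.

Round 1: Briarlake=15 Cedarfen=3 Elkhorn=7 Hollowpine=17 Juniper=16 → close Hollowpine (overflow 12)
  17÷4 = 4 each, +1 to first 1
Round 2: Briarlake=20 Cedarfen=7 Elkhorn=11 Juniper=20 → close Juniper (overflow 14)
  20÷3 = 6 each, +1 to first 2
Round 3: Briarlake=27 Cedarfen=14 Elkhorn=17 → close Briarlake (overflow 15)
  27÷2 = 13 each, +1 to first 1
Round 4: Cedarfen=28 Elkhorn=30 → close Elkhorn (overflow 20)
  30÷1 = 30 each, +1 to first 0

Closure order: Hollowpine, Juniper, Briarlake, Elkhorn
Last habitat: Cedarfen with 58 animals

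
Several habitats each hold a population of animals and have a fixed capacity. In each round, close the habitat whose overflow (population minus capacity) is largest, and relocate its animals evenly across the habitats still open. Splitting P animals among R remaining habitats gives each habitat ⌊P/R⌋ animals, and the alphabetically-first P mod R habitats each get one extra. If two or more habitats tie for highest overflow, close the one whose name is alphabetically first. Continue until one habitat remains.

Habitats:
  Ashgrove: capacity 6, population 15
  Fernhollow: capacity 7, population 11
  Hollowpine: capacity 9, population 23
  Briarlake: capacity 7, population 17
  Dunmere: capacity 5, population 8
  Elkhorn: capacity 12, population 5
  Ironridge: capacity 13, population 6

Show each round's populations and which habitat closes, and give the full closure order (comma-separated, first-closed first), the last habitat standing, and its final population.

Closure order: Hollowpine, Briarlake, Ashgrove, Fernhollow, Dunmere, Elkhorn
Last habitat: Ironridge with 85 animals

Round 1: Ashgrove=15 Briarlake=17 Dunmere=8 Elkhorn=5 Fernhollow=11 Hollowpine=23 Ironridge=6 → close Hollowpine (overflow 14)
  23÷6 = 3 each, +1 to first 5
Round 2: Ashgrove=19 Briarlake=21 Dunmere=12 Elkhorn=9 Fernhollow=15 Ironridge=9 → close Briarlake (overflow 14)
  21÷5 = 4 each, +1 to first 1
Round 3: Ashgrove=24 Dunmere=16 Elkhorn=13 Fernhollow=19 Ironridge=13 → close Ashgrove (overflow 18)
  24÷4 = 6 each, +1 to first 0
Round 4: Dunmere=22 Elkhorn=19 Fernhollow=25 Ironridge=19 → close Fernhollow (overflow 18)
  25÷3 = 8 each, +1 to first 1
Round 5: Dunmere=31 Elkhorn=27 Ironridge=27 → close Dunmere (overflow 26)
  31÷2 = 15 each, +1 to first 1
Round 6: Elkhorn=43 Ironridge=42 → close Elkhorn (overflow 31)
  43÷1 = 43 each, +1 to first 0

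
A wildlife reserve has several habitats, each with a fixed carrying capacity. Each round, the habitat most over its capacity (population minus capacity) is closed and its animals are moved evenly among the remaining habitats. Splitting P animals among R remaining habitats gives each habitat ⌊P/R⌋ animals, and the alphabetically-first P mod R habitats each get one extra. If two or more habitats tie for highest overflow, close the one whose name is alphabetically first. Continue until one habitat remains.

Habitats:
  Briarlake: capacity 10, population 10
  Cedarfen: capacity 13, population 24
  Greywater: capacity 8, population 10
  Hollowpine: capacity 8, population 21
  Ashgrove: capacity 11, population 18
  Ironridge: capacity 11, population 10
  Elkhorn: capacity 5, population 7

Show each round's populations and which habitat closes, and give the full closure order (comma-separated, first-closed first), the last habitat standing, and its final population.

Closure order: Hollowpine, Cedarfen, Ashgrove, Elkhorn, Briarlake, Greywater
Last habitat: Ironridge with 100 animals

Round 1: Ashgrove=18 Briarlake=10 Cedarfen=24 Elkhorn=7 Greywater=10 Hollowpine=21 Ironridge=10 → close Hollowpine (overflow 13)
  21÷6 = 3 each, +1 to first 3
Round 2: Ashgrove=22 Briarlake=14 Cedarfen=28 Elkhorn=10 Greywater=13 Ironridge=13 → close Cedarfen (overflow 15)
  28÷5 = 5 each, +1 to first 3
Round 3: Ashgrove=28 Briarlake=20 Elkhorn=16 Greywater=18 Ironridge=18 → close Ashgrove (overflow 17)
  28÷4 = 7 each, +1 to first 0
Round 4: Briarlake=27 Elkhorn=23 Greywater=25 Ironridge=25 → close Elkhorn (overflow 18)
  23÷3 = 7 each, +1 to first 2
Round 5: Briarlake=35 Greywater=33 Ironridge=32 → close Briarlake (overflow 25)
  35÷2 = 17 each, +1 to first 1
Round 6: Greywater=51 Ironridge=49 → close Greywater (overflow 43)
  51÷1 = 51 each, +1 to first 0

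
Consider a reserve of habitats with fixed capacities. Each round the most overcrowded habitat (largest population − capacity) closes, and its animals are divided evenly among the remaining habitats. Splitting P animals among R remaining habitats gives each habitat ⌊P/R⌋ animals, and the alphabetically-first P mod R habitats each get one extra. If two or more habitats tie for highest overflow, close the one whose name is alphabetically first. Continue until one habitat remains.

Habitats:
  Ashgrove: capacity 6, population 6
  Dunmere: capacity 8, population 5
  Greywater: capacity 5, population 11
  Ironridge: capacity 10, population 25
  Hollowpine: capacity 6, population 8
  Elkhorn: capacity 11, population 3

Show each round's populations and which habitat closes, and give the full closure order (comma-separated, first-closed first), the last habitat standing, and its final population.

Round 1: Ashgrove=6 Dunmere=5 Elkhorn=3 Greywater=11 Hollowpine=8 Ironridge=25 → close Ironridge (overflow 15)
  25÷5 = 5 each, +1 to first 0
Round 2: Ashgrove=11 Dunmere=10 Elkhorn=8 Greywater=16 Hollowpine=13 → close Greywater (overflow 11)
  16÷4 = 4 each, +1 to first 0
Round 3: Ashgrove=15 Dunmere=14 Elkhorn=12 Hollowpine=17 → close Hollowpine (overflow 11)
  17÷3 = 5 each, +1 to first 2
Round 4: Ashgrove=21 Dunmere=20 Elkhorn=17 → close Ashgrove (overflow 15)
  21÷2 = 10 each, +1 to first 1
Round 5: Dunmere=31 Elkhorn=27 → close Dunmere (overflow 23)
  31÷1 = 31 each, +1 to first 0

Closure order: Ironridge, Greywater, Hollowpine, Ashgrove, Dunmere
Last habitat: Elkhorn with 58 animals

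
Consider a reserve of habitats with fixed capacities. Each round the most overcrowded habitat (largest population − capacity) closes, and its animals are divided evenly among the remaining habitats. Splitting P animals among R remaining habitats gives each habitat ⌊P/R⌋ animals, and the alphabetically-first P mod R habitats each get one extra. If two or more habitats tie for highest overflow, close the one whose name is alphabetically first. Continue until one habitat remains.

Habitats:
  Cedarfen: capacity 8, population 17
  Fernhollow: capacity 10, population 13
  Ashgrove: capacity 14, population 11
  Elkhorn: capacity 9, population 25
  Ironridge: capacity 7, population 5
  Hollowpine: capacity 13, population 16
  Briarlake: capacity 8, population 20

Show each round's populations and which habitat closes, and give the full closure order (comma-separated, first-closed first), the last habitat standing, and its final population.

Round 1: Ashgrove=11 Briarlake=20 Cedarfen=17 Elkhorn=25 Fernhollow=13 Hollowpine=16 Ironridge=5 → close Elkhorn (overflow 16)
  25÷6 = 4 each, +1 to first 1
Round 2: Ashgrove=16 Briarlake=24 Cedarfen=21 Fernhollow=17 Hollowpine=20 Ironridge=9 → close Briarlake (overflow 16)
  24÷5 = 4 each, +1 to first 4
Round 3: Ashgrove=21 Cedarfen=26 Fernhollow=22 Hollowpine=25 Ironridge=13 → close Cedarfen (overflow 18)
  26÷4 = 6 each, +1 to first 2
Round 4: Ashgrove=28 Fernhollow=29 Hollowpine=31 Ironridge=19 → close Fernhollow (overflow 19)
  29÷3 = 9 each, +1 to first 2
Round 5: Ashgrove=38 Hollowpine=41 Ironridge=28 → close Hollowpine (overflow 28)
  41÷2 = 20 each, +1 to first 1
Round 6: Ashgrove=59 Ironridge=48 → close Ashgrove (overflow 45)
  59÷1 = 59 each, +1 to first 0

Closure order: Elkhorn, Briarlake, Cedarfen, Fernhollow, Hollowpine, Ashgrove
Last habitat: Ironridge with 107 animals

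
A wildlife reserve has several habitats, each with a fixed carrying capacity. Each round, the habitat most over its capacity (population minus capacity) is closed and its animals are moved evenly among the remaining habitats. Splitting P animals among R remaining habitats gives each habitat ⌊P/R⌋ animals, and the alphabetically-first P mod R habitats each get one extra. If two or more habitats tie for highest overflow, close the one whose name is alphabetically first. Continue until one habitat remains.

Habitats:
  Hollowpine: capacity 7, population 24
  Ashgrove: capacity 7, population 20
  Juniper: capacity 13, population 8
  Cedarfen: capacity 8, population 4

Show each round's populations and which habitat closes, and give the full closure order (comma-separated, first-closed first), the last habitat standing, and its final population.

Round 1: Ashgrove=20 Cedarfen=4 Hollowpine=24 Juniper=8 → close Hollowpine (overflow 17)
  24÷3 = 8 each, +1 to first 0
Round 2: Ashgrove=28 Cedarfen=12 Juniper=16 → close Ashgrove (overflow 21)
  28÷2 = 14 each, +1 to first 0
Round 3: Cedarfen=26 Juniper=30 → close Cedarfen (overflow 18)
  26÷1 = 26 each, +1 to first 0

Closure order: Hollowpine, Ashgrove, Cedarfen
Last habitat: Juniper with 56 animals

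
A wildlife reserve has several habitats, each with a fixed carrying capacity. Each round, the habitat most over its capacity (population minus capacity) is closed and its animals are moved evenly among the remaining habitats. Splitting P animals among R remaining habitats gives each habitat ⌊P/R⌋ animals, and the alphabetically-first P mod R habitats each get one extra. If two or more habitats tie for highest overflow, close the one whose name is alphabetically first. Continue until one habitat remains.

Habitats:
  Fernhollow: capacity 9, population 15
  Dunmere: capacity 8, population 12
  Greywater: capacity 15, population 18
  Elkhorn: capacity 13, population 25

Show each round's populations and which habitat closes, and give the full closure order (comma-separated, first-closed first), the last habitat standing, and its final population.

Round 1: Dunmere=12 Elkhorn=25 Fernhollow=15 Greywater=18 → close Elkhorn (overflow 12)
  25÷3 = 8 each, +1 to first 1
Round 2: Dunmere=21 Fernhollow=23 Greywater=26 → close Fernhollow (overflow 14)
  23÷2 = 11 each, +1 to first 1
Round 3: Dunmere=33 Greywater=37 → close Dunmere (overflow 25)
  33÷1 = 33 each, +1 to first 0

Closure order: Elkhorn, Fernhollow, Dunmere
Last habitat: Greywater with 70 animals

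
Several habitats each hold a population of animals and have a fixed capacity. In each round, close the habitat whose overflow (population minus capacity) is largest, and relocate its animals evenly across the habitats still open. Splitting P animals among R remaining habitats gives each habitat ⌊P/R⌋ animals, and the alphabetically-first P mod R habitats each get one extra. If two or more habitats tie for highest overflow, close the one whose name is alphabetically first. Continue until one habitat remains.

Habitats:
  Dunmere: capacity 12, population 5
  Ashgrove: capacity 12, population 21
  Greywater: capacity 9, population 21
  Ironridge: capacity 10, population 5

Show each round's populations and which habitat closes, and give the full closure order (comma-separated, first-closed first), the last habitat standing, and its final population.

Round 1: Ashgrove=21 Dunmere=5 Greywater=21 Ironridge=5 → close Greywater (overflow 12)
  21÷3 = 7 each, +1 to first 0
Round 2: Ashgrove=28 Dunmere=12 Ironridge=12 → close Ashgrove (overflow 16)
  28÷2 = 14 each, +1 to first 0
Round 3: Dunmere=26 Ironridge=26 → close Ironridge (overflow 16)
  26÷1 = 26 each, +1 to first 0

Closure order: Greywater, Ashgrove, Ironridge
Last habitat: Dunmere with 52 animals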